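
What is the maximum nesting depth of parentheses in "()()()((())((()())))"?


Input: "()()()((())((()())))"
Tracking depth:
  Position 0 '(': depth becomes 1
  Position 1 ')': depth becomes 0
  Position 2 '(': depth becomes 1
  Position 3 ')': depth becomes 0
  Position 4 '(': depth becomes 1
  Position 5 ')': depth becomes 0
  Position 6 '(': depth becomes 1
  Position 7 '(': depth becomes 2
  Position 8 '(': depth becomes 3
  Position 9 ')': depth becomes 2
  Position 10 ')': depth becomes 1
  Position 11 '(': depth becomes 2
  Position 12 '(': depth becomes 3
  Position 13 '(': depth becomes 4
  Position 14 ')': depth becomes 3
  Position 15 '(': depth becomes 4
  Position 16 ')': depth becomes 3
  Position 17 ')': depth becomes 2
  Position 18 ')': depth becomes 1
  Position 19 ')': depth becomes 0
Maximum depth reached: 4

4


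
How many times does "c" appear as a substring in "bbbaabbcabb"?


Searching for "c" in "bbbaabbcabb"
Scanning each position:
  Position 0: "b" => no
  Position 1: "b" => no
  Position 2: "b" => no
  Position 3: "a" => no
  Position 4: "a" => no
  Position 5: "b" => no
  Position 6: "b" => no
  Position 7: "c" => MATCH
  Position 8: "a" => no
  Position 9: "b" => no
  Position 10: "b" => no
Total occurrences: 1

1


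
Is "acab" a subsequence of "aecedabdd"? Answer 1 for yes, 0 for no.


Check if "acab" is a subsequence of "aecedabdd"
Greedy scan:
  Position 0 ('a'): matches sub[0] = 'a'
  Position 1 ('e'): no match needed
  Position 2 ('c'): matches sub[1] = 'c'
  Position 3 ('e'): no match needed
  Position 4 ('d'): no match needed
  Position 5 ('a'): matches sub[2] = 'a'
  Position 6 ('b'): matches sub[3] = 'b'
  Position 7 ('d'): no match needed
  Position 8 ('d'): no match needed
All 4 characters matched => is a subsequence

1


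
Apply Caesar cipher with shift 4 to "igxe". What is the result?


Caesar cipher: shift "igxe" by 4
  'i' (pos 8) + 4 = pos 12 = 'm'
  'g' (pos 6) + 4 = pos 10 = 'k'
  'x' (pos 23) + 4 = pos 1 = 'b'
  'e' (pos 4) + 4 = pos 8 = 'i'
Result: mkbi

mkbi


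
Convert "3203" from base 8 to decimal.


Input: "3203" in base 8
Positional expansion:
  Digit '3' (value 3) x 8^3 = 1536
  Digit '2' (value 2) x 8^2 = 128
  Digit '0' (value 0) x 8^1 = 0
  Digit '3' (value 3) x 8^0 = 3
Sum = 1667

1667


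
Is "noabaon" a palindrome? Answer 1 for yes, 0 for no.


Input: noabaon
Reversed: noabaon
  Compare pos 0 ('n') with pos 6 ('n'): match
  Compare pos 1 ('o') with pos 5 ('o'): match
  Compare pos 2 ('a') with pos 4 ('a'): match
Result: palindrome

1


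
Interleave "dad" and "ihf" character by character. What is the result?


Interleaving "dad" and "ihf":
  Position 0: 'd' from first, 'i' from second => "di"
  Position 1: 'a' from first, 'h' from second => "ah"
  Position 2: 'd' from first, 'f' from second => "df"
Result: diahdf

diahdf


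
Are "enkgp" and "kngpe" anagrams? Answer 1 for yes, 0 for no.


Strings: "enkgp", "kngpe"
Sorted first:  egknp
Sorted second: egknp
Sorted forms match => anagrams

1


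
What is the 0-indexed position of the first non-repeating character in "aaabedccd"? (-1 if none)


Input: aaabedccd
Character frequencies:
  'a': 3
  'b': 1
  'c': 2
  'd': 2
  'e': 1
Scanning left to right for freq == 1:
  Position 0 ('a'): freq=3, skip
  Position 1 ('a'): freq=3, skip
  Position 2 ('a'): freq=3, skip
  Position 3 ('b'): unique! => answer = 3

3


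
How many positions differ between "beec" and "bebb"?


Comparing "beec" and "bebb" position by position:
  Position 0: 'b' vs 'b' => same
  Position 1: 'e' vs 'e' => same
  Position 2: 'e' vs 'b' => DIFFER
  Position 3: 'c' vs 'b' => DIFFER
Positions that differ: 2

2


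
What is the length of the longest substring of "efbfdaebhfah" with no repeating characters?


Input: "efbfdaebhfah"
Sliding window (track last position of each char):
  Position 0 ('e'): window [0,0] length 1 -- new best
  Position 1 ('f'): window [0,1] length 2 -- new best
  Position 2 ('b'): window [0,2] length 3 -- new best
  Position 3 ('f'): repeat (last at 1), move window start to 2
  Position 3 ('f'): window [2,3] length 2
  Position 4 ('d'): window [2,4] length 3
  Position 5 ('a'): window [2,5] length 4 -- new best
  Position 6 ('e'): window [2,6] length 5 -- new best
  Position 7 ('b'): repeat (last at 2), move window start to 3
  Position 7 ('b'): window [3,7] length 5
  Position 8 ('h'): window [3,8] length 6 -- new best
  Position 9 ('f'): repeat (last at 3), move window start to 4
  Position 9 ('f'): window [4,9] length 6
  Position 10 ('a'): repeat (last at 5), move window start to 6
  Position 10 ('a'): window [6,10] length 5
  Position 11 ('h'): repeat (last at 8), move window start to 9
  Position 11 ('h'): window [9,11] length 3
Longest substring with no repeats: "fdaebh" with length 6

6


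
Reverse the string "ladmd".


Input: ladmd
Reading characters right to left:
  Position 4: 'd'
  Position 3: 'm'
  Position 2: 'd'
  Position 1: 'a'
  Position 0: 'l'
Reversed: dmdal

dmdal


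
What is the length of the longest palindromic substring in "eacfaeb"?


Input: "eacfaeb"
Checking substrings for palindromes:
  No multi-char palindromic substrings found
Longest palindromic substring: "e" with length 1

1


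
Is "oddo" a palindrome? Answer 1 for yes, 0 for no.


Input: oddo
Reversed: oddo
  Compare pos 0 ('o') with pos 3 ('o'): match
  Compare pos 1 ('d') with pos 2 ('d'): match
Result: palindrome

1


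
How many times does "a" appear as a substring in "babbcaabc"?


Searching for "a" in "babbcaabc"
Scanning each position:
  Position 0: "b" => no
  Position 1: "a" => MATCH
  Position 2: "b" => no
  Position 3: "b" => no
  Position 4: "c" => no
  Position 5: "a" => MATCH
  Position 6: "a" => MATCH
  Position 7: "b" => no
  Position 8: "c" => no
Total occurrences: 3

3


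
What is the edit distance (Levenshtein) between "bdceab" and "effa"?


Computing edit distance: "bdceab" -> "effa"
DP table:
           e    f    f    a
      0    1    2    3    4
  b   1    1    2    3    4
  d   2    2    2    3    4
  c   3    3    3    3    4
  e   4    3    4    4    4
  a   5    4    4    5    4
  b   6    5    5    5    5
Edit distance = dp[6][4] = 5

5


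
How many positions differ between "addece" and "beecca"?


Comparing "addece" and "beecca" position by position:
  Position 0: 'a' vs 'b' => DIFFER
  Position 1: 'd' vs 'e' => DIFFER
  Position 2: 'd' vs 'e' => DIFFER
  Position 3: 'e' vs 'c' => DIFFER
  Position 4: 'c' vs 'c' => same
  Position 5: 'e' vs 'a' => DIFFER
Positions that differ: 5

5


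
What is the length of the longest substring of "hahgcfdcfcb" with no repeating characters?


Input: "hahgcfdcfcb"
Sliding window (track last position of each char):
  Position 0 ('h'): window [0,0] length 1 -- new best
  Position 1 ('a'): window [0,1] length 2 -- new best
  Position 2 ('h'): repeat (last at 0), move window start to 1
  Position 2 ('h'): window [1,2] length 2
  Position 3 ('g'): window [1,3] length 3 -- new best
  Position 4 ('c'): window [1,4] length 4 -- new best
  Position 5 ('f'): window [1,5] length 5 -- new best
  Position 6 ('d'): window [1,6] length 6 -- new best
  Position 7 ('c'): repeat (last at 4), move window start to 5
  Position 7 ('c'): window [5,7] length 3
  Position 8 ('f'): repeat (last at 5), move window start to 6
  Position 8 ('f'): window [6,8] length 3
  Position 9 ('c'): repeat (last at 7), move window start to 8
  Position 9 ('c'): window [8,9] length 2
  Position 10 ('b'): window [8,10] length 3
Longest substring with no repeats: "ahgcfd" with length 6

6


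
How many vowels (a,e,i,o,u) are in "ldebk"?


Input: ldebk
Checking each character:
  'l' at position 0: consonant
  'd' at position 1: consonant
  'e' at position 2: vowel (running total: 1)
  'b' at position 3: consonant
  'k' at position 4: consonant
Total vowels: 1

1


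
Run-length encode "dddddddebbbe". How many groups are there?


Input: dddddddebbbe
Scanning for consecutive runs:
  Group 1: 'd' x 7 (positions 0-6)
  Group 2: 'e' x 1 (positions 7-7)
  Group 3: 'b' x 3 (positions 8-10)
  Group 4: 'e' x 1 (positions 11-11)
Total groups: 4

4


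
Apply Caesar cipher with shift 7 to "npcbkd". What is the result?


Caesar cipher: shift "npcbkd" by 7
  'n' (pos 13) + 7 = pos 20 = 'u'
  'p' (pos 15) + 7 = pos 22 = 'w'
  'c' (pos 2) + 7 = pos 9 = 'j'
  'b' (pos 1) + 7 = pos 8 = 'i'
  'k' (pos 10) + 7 = pos 17 = 'r'
  'd' (pos 3) + 7 = pos 10 = 'k'
Result: uwjirk

uwjirk


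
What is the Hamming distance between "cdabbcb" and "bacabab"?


Comparing "cdabbcb" and "bacabab" position by position:
  Position 0: 'c' vs 'b' => differ
  Position 1: 'd' vs 'a' => differ
  Position 2: 'a' vs 'c' => differ
  Position 3: 'b' vs 'a' => differ
  Position 4: 'b' vs 'b' => same
  Position 5: 'c' vs 'a' => differ
  Position 6: 'b' vs 'b' => same
Total differences (Hamming distance): 5

5


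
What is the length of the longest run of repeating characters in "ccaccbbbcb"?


Input: "ccaccbbbcb"
Scanning for longest run:
  Position 1 ('c'): continues run of 'c', length=2
  Position 2 ('a'): new char, reset run to 1
  Position 3 ('c'): new char, reset run to 1
  Position 4 ('c'): continues run of 'c', length=2
  Position 5 ('b'): new char, reset run to 1
  Position 6 ('b'): continues run of 'b', length=2
  Position 7 ('b'): continues run of 'b', length=3
  Position 8 ('c'): new char, reset run to 1
  Position 9 ('b'): new char, reset run to 1
Longest run: 'b' with length 3

3


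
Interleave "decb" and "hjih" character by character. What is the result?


Interleaving "decb" and "hjih":
  Position 0: 'd' from first, 'h' from second => "dh"
  Position 1: 'e' from first, 'j' from second => "ej"
  Position 2: 'c' from first, 'i' from second => "ci"
  Position 3: 'b' from first, 'h' from second => "bh"
Result: dhejcibh

dhejcibh


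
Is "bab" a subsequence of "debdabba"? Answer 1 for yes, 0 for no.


Check if "bab" is a subsequence of "debdabba"
Greedy scan:
  Position 0 ('d'): no match needed
  Position 1 ('e'): no match needed
  Position 2 ('b'): matches sub[0] = 'b'
  Position 3 ('d'): no match needed
  Position 4 ('a'): matches sub[1] = 'a'
  Position 5 ('b'): matches sub[2] = 'b'
  Position 6 ('b'): no match needed
  Position 7 ('a'): no match needed
All 3 characters matched => is a subsequence

1


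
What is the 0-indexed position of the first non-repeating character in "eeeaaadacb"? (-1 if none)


Input: eeeaaadacb
Character frequencies:
  'a': 4
  'b': 1
  'c': 1
  'd': 1
  'e': 3
Scanning left to right for freq == 1:
  Position 0 ('e'): freq=3, skip
  Position 1 ('e'): freq=3, skip
  Position 2 ('e'): freq=3, skip
  Position 3 ('a'): freq=4, skip
  Position 4 ('a'): freq=4, skip
  Position 5 ('a'): freq=4, skip
  Position 6 ('d'): unique! => answer = 6

6


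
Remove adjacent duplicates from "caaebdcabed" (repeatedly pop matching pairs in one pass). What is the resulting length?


Input: caaebdcabed
Stack-based adjacent duplicate removal:
  Read 'c': push. Stack: c
  Read 'a': push. Stack: ca
  Read 'a': matches stack top 'a' => pop. Stack: c
  Read 'e': push. Stack: ce
  Read 'b': push. Stack: ceb
  Read 'd': push. Stack: cebd
  Read 'c': push. Stack: cebdc
  Read 'a': push. Stack: cebdca
  Read 'b': push. Stack: cebdcab
  Read 'e': push. Stack: cebdcabe
  Read 'd': push. Stack: cebdcabed
Final stack: "cebdcabed" (length 9)

9


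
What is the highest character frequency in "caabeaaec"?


Input: caabeaaec
Character counts:
  'a': 4
  'b': 1
  'c': 2
  'e': 2
Maximum frequency: 4

4


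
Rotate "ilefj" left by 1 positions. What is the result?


Input: "ilefj", rotate left by 1
First 1 characters: "i"
Remaining characters: "lefj"
Concatenate remaining + first: "lefj" + "i" = "lefji"

lefji


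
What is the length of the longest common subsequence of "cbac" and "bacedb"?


LCS of "cbac" and "bacedb"
DP table:
           b    a    c    e    d    b
      0    0    0    0    0    0    0
  c   0    0    0    1    1    1    1
  b   0    1    1    1    1    1    2
  a   0    1    2    2    2    2    2
  c   0    1    2    3    3    3    3
LCS length = dp[4][6] = 3

3


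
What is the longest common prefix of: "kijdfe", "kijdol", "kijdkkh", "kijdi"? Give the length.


Words: kijdfe, kijdol, kijdkkh, kijdi
  Position 0: all 'k' => match
  Position 1: all 'i' => match
  Position 2: all 'j' => match
  Position 3: all 'd' => match
  Position 4: ('f', 'o', 'k', 'i') => mismatch, stop
LCP = "kijd" (length 4)

4


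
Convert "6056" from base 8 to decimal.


Input: "6056" in base 8
Positional expansion:
  Digit '6' (value 6) x 8^3 = 3072
  Digit '0' (value 0) x 8^2 = 0
  Digit '5' (value 5) x 8^1 = 40
  Digit '6' (value 6) x 8^0 = 6
Sum = 3118

3118


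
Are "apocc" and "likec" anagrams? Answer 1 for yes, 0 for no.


Strings: "apocc", "likec"
Sorted first:  accop
Sorted second: ceikl
Differ at position 0: 'a' vs 'c' => not anagrams

0


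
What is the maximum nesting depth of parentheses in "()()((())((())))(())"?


Input: "()()((())((())))(())"
Tracking depth:
  Position 0 '(': depth becomes 1
  Position 1 ')': depth becomes 0
  Position 2 '(': depth becomes 1
  Position 3 ')': depth becomes 0
  Position 4 '(': depth becomes 1
  Position 5 '(': depth becomes 2
  Position 6 '(': depth becomes 3
  Position 7 ')': depth becomes 2
  Position 8 ')': depth becomes 1
  Position 9 '(': depth becomes 2
  Position 10 '(': depth becomes 3
  Position 11 '(': depth becomes 4
  Position 12 ')': depth becomes 3
  Position 13 ')': depth becomes 2
  Position 14 ')': depth becomes 1
  Position 15 ')': depth becomes 0
  Position 16 '(': depth becomes 1
  Position 17 '(': depth becomes 2
  Position 18 ')': depth becomes 1
  Position 19 ')': depth becomes 0
Maximum depth reached: 4

4


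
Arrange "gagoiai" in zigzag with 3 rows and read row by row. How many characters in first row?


Zigzag "gagoiai" into 3 rows:
Placing characters:
  'g' => row 0
  'a' => row 1
  'g' => row 2
  'o' => row 1
  'i' => row 0
  'a' => row 1
  'i' => row 2
Rows:
  Row 0: "gi"
  Row 1: "aoa"
  Row 2: "gi"
First row length: 2

2


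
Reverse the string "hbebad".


Input: hbebad
Reading characters right to left:
  Position 5: 'd'
  Position 4: 'a'
  Position 3: 'b'
  Position 2: 'e'
  Position 1: 'b'
  Position 0: 'h'
Reversed: dabebh

dabebh


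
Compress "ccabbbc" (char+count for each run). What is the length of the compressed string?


Input: ccabbbc
Runs:
  'c' x 2 => "c2"
  'a' x 1 => "a1"
  'b' x 3 => "b3"
  'c' x 1 => "c1"
Compressed: "c2a1b3c1"
Compressed length: 8

8


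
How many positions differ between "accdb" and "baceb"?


Comparing "accdb" and "baceb" position by position:
  Position 0: 'a' vs 'b' => DIFFER
  Position 1: 'c' vs 'a' => DIFFER
  Position 2: 'c' vs 'c' => same
  Position 3: 'd' vs 'e' => DIFFER
  Position 4: 'b' vs 'b' => same
Positions that differ: 3

3


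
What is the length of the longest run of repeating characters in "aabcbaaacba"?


Input: "aabcbaaacba"
Scanning for longest run:
  Position 1 ('a'): continues run of 'a', length=2
  Position 2 ('b'): new char, reset run to 1
  Position 3 ('c'): new char, reset run to 1
  Position 4 ('b'): new char, reset run to 1
  Position 5 ('a'): new char, reset run to 1
  Position 6 ('a'): continues run of 'a', length=2
  Position 7 ('a'): continues run of 'a', length=3
  Position 8 ('c'): new char, reset run to 1
  Position 9 ('b'): new char, reset run to 1
  Position 10 ('a'): new char, reset run to 1
Longest run: 'a' with length 3

3


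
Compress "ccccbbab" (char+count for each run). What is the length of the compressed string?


Input: ccccbbab
Runs:
  'c' x 4 => "c4"
  'b' x 2 => "b2"
  'a' x 1 => "a1"
  'b' x 1 => "b1"
Compressed: "c4b2a1b1"
Compressed length: 8

8


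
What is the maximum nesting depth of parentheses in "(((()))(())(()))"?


Input: "(((()))(())(()))"
Tracking depth:
  Position 0 '(': depth becomes 1
  Position 1 '(': depth becomes 2
  Position 2 '(': depth becomes 3
  Position 3 '(': depth becomes 4
  Position 4 ')': depth becomes 3
  Position 5 ')': depth becomes 2
  Position 6 ')': depth becomes 1
  Position 7 '(': depth becomes 2
  Position 8 '(': depth becomes 3
  Position 9 ')': depth becomes 2
  Position 10 ')': depth becomes 1
  Position 11 '(': depth becomes 2
  Position 12 '(': depth becomes 3
  Position 13 ')': depth becomes 2
  Position 14 ')': depth becomes 1
  Position 15 ')': depth becomes 0
Maximum depth reached: 4

4


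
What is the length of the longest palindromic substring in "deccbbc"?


Input: "deccbbc"
Checking substrings for palindromes:
  [3:7] "cbbc" (len 4) => palindrome
  [2:4] "cc" (len 2) => palindrome
  [4:6] "bb" (len 2) => palindrome
Longest palindromic substring: "cbbc" with length 4

4


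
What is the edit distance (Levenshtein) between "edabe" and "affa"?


Computing edit distance: "edabe" -> "affa"
DP table:
           a    f    f    a
      0    1    2    3    4
  e   1    1    2    3    4
  d   2    2    2    3    4
  a   3    2    3    3    3
  b   4    3    3    4    4
  e   5    4    4    4    5
Edit distance = dp[5][4] = 5

5


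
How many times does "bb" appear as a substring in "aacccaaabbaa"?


Searching for "bb" in "aacccaaabbaa"
Scanning each position:
  Position 0: "aa" => no
  Position 1: "ac" => no
  Position 2: "cc" => no
  Position 3: "cc" => no
  Position 4: "ca" => no
  Position 5: "aa" => no
  Position 6: "aa" => no
  Position 7: "ab" => no
  Position 8: "bb" => MATCH
  Position 9: "ba" => no
  Position 10: "aa" => no
Total occurrences: 1

1


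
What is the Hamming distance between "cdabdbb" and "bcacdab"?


Comparing "cdabdbb" and "bcacdab" position by position:
  Position 0: 'c' vs 'b' => differ
  Position 1: 'd' vs 'c' => differ
  Position 2: 'a' vs 'a' => same
  Position 3: 'b' vs 'c' => differ
  Position 4: 'd' vs 'd' => same
  Position 5: 'b' vs 'a' => differ
  Position 6: 'b' vs 'b' => same
Total differences (Hamming distance): 4

4


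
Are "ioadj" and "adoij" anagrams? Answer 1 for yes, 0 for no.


Strings: "ioadj", "adoij"
Sorted first:  adijo
Sorted second: adijo
Sorted forms match => anagrams

1


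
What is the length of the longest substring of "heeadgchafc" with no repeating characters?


Input: "heeadgchafc"
Sliding window (track last position of each char):
  Position 0 ('h'): window [0,0] length 1 -- new best
  Position 1 ('e'): window [0,1] length 2 -- new best
  Position 2 ('e'): repeat (last at 1), move window start to 2
  Position 2 ('e'): window [2,2] length 1
  Position 3 ('a'): window [2,3] length 2
  Position 4 ('d'): window [2,4] length 3 -- new best
  Position 5 ('g'): window [2,5] length 4 -- new best
  Position 6 ('c'): window [2,6] length 5 -- new best
  Position 7 ('h'): window [2,7] length 6 -- new best
  Position 8 ('a'): repeat (last at 3), move window start to 4
  Position 8 ('a'): window [4,8] length 5
  Position 9 ('f'): window [4,9] length 6
  Position 10 ('c'): repeat (last at 6), move window start to 7
  Position 10 ('c'): window [7,10] length 4
Longest substring with no repeats: "eadgch" with length 6

6


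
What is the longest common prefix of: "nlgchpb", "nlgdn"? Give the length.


Words: nlgchpb, nlgdn
  Position 0: all 'n' => match
  Position 1: all 'l' => match
  Position 2: all 'g' => match
  Position 3: ('c', 'd') => mismatch, stop
LCP = "nlg" (length 3)

3


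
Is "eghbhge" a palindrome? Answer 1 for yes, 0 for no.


Input: eghbhge
Reversed: eghbhge
  Compare pos 0 ('e') with pos 6 ('e'): match
  Compare pos 1 ('g') with pos 5 ('g'): match
  Compare pos 2 ('h') with pos 4 ('h'): match
Result: palindrome

1


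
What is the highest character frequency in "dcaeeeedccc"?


Input: dcaeeeedccc
Character counts:
  'a': 1
  'c': 4
  'd': 2
  'e': 4
Maximum frequency: 4

4


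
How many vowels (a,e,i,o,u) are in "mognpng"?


Input: mognpng
Checking each character:
  'm' at position 0: consonant
  'o' at position 1: vowel (running total: 1)
  'g' at position 2: consonant
  'n' at position 3: consonant
  'p' at position 4: consonant
  'n' at position 5: consonant
  'g' at position 6: consonant
Total vowels: 1

1


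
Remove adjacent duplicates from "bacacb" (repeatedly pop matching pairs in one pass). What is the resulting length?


Input: bacacb
Stack-based adjacent duplicate removal:
  Read 'b': push. Stack: b
  Read 'a': push. Stack: ba
  Read 'c': push. Stack: bac
  Read 'a': push. Stack: baca
  Read 'c': push. Stack: bacac
  Read 'b': push. Stack: bacacb
Final stack: "bacacb" (length 6)

6


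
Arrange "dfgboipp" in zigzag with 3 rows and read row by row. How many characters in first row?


Zigzag "dfgboipp" into 3 rows:
Placing characters:
  'd' => row 0
  'f' => row 1
  'g' => row 2
  'b' => row 1
  'o' => row 0
  'i' => row 1
  'p' => row 2
  'p' => row 1
Rows:
  Row 0: "do"
  Row 1: "fbip"
  Row 2: "gp"
First row length: 2

2


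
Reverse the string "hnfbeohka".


Input: hnfbeohka
Reading characters right to left:
  Position 8: 'a'
  Position 7: 'k'
  Position 6: 'h'
  Position 5: 'o'
  Position 4: 'e'
  Position 3: 'b'
  Position 2: 'f'
  Position 1: 'n'
  Position 0: 'h'
Reversed: akhoebfnh

akhoebfnh


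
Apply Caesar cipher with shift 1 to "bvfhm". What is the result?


Caesar cipher: shift "bvfhm" by 1
  'b' (pos 1) + 1 = pos 2 = 'c'
  'v' (pos 21) + 1 = pos 22 = 'w'
  'f' (pos 5) + 1 = pos 6 = 'g'
  'h' (pos 7) + 1 = pos 8 = 'i'
  'm' (pos 12) + 1 = pos 13 = 'n'
Result: cwgin

cwgin


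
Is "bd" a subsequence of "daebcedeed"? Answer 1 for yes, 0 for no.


Check if "bd" is a subsequence of "daebcedeed"
Greedy scan:
  Position 0 ('d'): no match needed
  Position 1 ('a'): no match needed
  Position 2 ('e'): no match needed
  Position 3 ('b'): matches sub[0] = 'b'
  Position 4 ('c'): no match needed
  Position 5 ('e'): no match needed
  Position 6 ('d'): matches sub[1] = 'd'
  Position 7 ('e'): no match needed
  Position 8 ('e'): no match needed
  Position 9 ('d'): no match needed
All 2 characters matched => is a subsequence

1


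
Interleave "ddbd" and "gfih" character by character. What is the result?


Interleaving "ddbd" and "gfih":
  Position 0: 'd' from first, 'g' from second => "dg"
  Position 1: 'd' from first, 'f' from second => "df"
  Position 2: 'b' from first, 'i' from second => "bi"
  Position 3: 'd' from first, 'h' from second => "dh"
Result: dgdfbidh

dgdfbidh


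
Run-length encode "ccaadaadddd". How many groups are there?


Input: ccaadaadddd
Scanning for consecutive runs:
  Group 1: 'c' x 2 (positions 0-1)
  Group 2: 'a' x 2 (positions 2-3)
  Group 3: 'd' x 1 (positions 4-4)
  Group 4: 'a' x 2 (positions 5-6)
  Group 5: 'd' x 4 (positions 7-10)
Total groups: 5

5


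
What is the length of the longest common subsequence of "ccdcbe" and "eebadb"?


LCS of "ccdcbe" and "eebadb"
DP table:
           e    e    b    a    d    b
      0    0    0    0    0    0    0
  c   0    0    0    0    0    0    0
  c   0    0    0    0    0    0    0
  d   0    0    0    0    0    1    1
  c   0    0    0    0    0    1    1
  b   0    0    0    1    1    1    2
  e   0    1    1    1    1    1    2
LCS length = dp[6][6] = 2

2


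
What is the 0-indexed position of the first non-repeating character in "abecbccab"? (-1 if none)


Input: abecbccab
Character frequencies:
  'a': 2
  'b': 3
  'c': 3
  'e': 1
Scanning left to right for freq == 1:
  Position 0 ('a'): freq=2, skip
  Position 1 ('b'): freq=3, skip
  Position 2 ('e'): unique! => answer = 2

2


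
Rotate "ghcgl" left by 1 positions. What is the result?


Input: "ghcgl", rotate left by 1
First 1 characters: "g"
Remaining characters: "hcgl"
Concatenate remaining + first: "hcgl" + "g" = "hcglg"

hcglg


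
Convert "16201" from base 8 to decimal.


Input: "16201" in base 8
Positional expansion:
  Digit '1' (value 1) x 8^4 = 4096
  Digit '6' (value 6) x 8^3 = 3072
  Digit '2' (value 2) x 8^2 = 128
  Digit '0' (value 0) x 8^1 = 0
  Digit '1' (value 1) x 8^0 = 1
Sum = 7297

7297


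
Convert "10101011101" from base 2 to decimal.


Input: "10101011101" in base 2
Positional expansion:
  Digit '1' (value 1) x 2^10 = 1024
  Digit '0' (value 0) x 2^9 = 0
  Digit '1' (value 1) x 2^8 = 256
  Digit '0' (value 0) x 2^7 = 0
  Digit '1' (value 1) x 2^6 = 64
  Digit '0' (value 0) x 2^5 = 0
  Digit '1' (value 1) x 2^4 = 16
  Digit '1' (value 1) x 2^3 = 8
  Digit '1' (value 1) x 2^2 = 4
  Digit '0' (value 0) x 2^1 = 0
  Digit '1' (value 1) x 2^0 = 1
Sum = 1373

1373


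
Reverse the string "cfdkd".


Input: cfdkd
Reading characters right to left:
  Position 4: 'd'
  Position 3: 'k'
  Position 2: 'd'
  Position 1: 'f'
  Position 0: 'c'
Reversed: dkdfc

dkdfc


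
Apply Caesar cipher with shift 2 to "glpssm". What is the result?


Caesar cipher: shift "glpssm" by 2
  'g' (pos 6) + 2 = pos 8 = 'i'
  'l' (pos 11) + 2 = pos 13 = 'n'
  'p' (pos 15) + 2 = pos 17 = 'r'
  's' (pos 18) + 2 = pos 20 = 'u'
  's' (pos 18) + 2 = pos 20 = 'u'
  'm' (pos 12) + 2 = pos 14 = 'o'
Result: inruuo

inruuo


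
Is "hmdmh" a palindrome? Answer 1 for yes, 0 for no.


Input: hmdmh
Reversed: hmdmh
  Compare pos 0 ('h') with pos 4 ('h'): match
  Compare pos 1 ('m') with pos 3 ('m'): match
Result: palindrome

1


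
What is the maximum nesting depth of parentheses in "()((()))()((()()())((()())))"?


Input: "()((()))()((()()())((()())))"
Tracking depth:
  Position 0 '(': depth becomes 1
  Position 1 ')': depth becomes 0
  Position 2 '(': depth becomes 1
  Position 3 '(': depth becomes 2
  Position 4 '(': depth becomes 3
  Position 5 ')': depth becomes 2
  Position 6 ')': depth becomes 1
  Position 7 ')': depth becomes 0
  Position 8 '(': depth becomes 1
  Position 9 ')': depth becomes 0
  Position 10 '(': depth becomes 1
  Position 11 '(': depth becomes 2
  Position 12 '(': depth becomes 3
  Position 13 ')': depth becomes 2
  Position 14 '(': depth becomes 3
  Position 15 ')': depth becomes 2
  Position 16 '(': depth becomes 3
  Position 17 ')': depth becomes 2
  Position 18 ')': depth becomes 1
  Position 19 '(': depth becomes 2
  Position 20 '(': depth becomes 3
  Position 21 '(': depth becomes 4
  Position 22 ')': depth becomes 3
  Position 23 '(': depth becomes 4
  Position 24 ')': depth becomes 3
  Position 25 ')': depth becomes 2
  Position 26 ')': depth becomes 1
  Position 27 ')': depth becomes 0
Maximum depth reached: 4

4


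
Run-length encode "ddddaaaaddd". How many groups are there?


Input: ddddaaaaddd
Scanning for consecutive runs:
  Group 1: 'd' x 4 (positions 0-3)
  Group 2: 'a' x 4 (positions 4-7)
  Group 3: 'd' x 3 (positions 8-10)
Total groups: 3

3


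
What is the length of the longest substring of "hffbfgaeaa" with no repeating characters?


Input: "hffbfgaeaa"
Sliding window (track last position of each char):
  Position 0 ('h'): window [0,0] length 1 -- new best
  Position 1 ('f'): window [0,1] length 2 -- new best
  Position 2 ('f'): repeat (last at 1), move window start to 2
  Position 2 ('f'): window [2,2] length 1
  Position 3 ('b'): window [2,3] length 2
  Position 4 ('f'): repeat (last at 2), move window start to 3
  Position 4 ('f'): window [3,4] length 2
  Position 5 ('g'): window [3,5] length 3 -- new best
  Position 6 ('a'): window [3,6] length 4 -- new best
  Position 7 ('e'): window [3,7] length 5 -- new best
  Position 8 ('a'): repeat (last at 6), move window start to 7
  Position 8 ('a'): window [7,8] length 2
  Position 9 ('a'): repeat (last at 8), move window start to 9
  Position 9 ('a'): window [9,9] length 1
Longest substring with no repeats: "bfgae" with length 5

5


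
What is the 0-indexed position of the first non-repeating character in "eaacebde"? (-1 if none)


Input: eaacebde
Character frequencies:
  'a': 2
  'b': 1
  'c': 1
  'd': 1
  'e': 3
Scanning left to right for freq == 1:
  Position 0 ('e'): freq=3, skip
  Position 1 ('a'): freq=2, skip
  Position 2 ('a'): freq=2, skip
  Position 3 ('c'): unique! => answer = 3

3


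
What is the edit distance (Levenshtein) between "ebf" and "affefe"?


Computing edit distance: "ebf" -> "affefe"
DP table:
           a    f    f    e    f    e
      0    1    2    3    4    5    6
  e   1    1    2    3    3    4    5
  b   2    2    2    3    4    4    5
  f   3    3    2    2    3    4    5
Edit distance = dp[3][6] = 5

5


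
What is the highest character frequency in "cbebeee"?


Input: cbebeee
Character counts:
  'b': 2
  'c': 1
  'e': 4
Maximum frequency: 4

4


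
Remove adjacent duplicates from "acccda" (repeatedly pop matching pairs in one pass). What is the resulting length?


Input: acccda
Stack-based adjacent duplicate removal:
  Read 'a': push. Stack: a
  Read 'c': push. Stack: ac
  Read 'c': matches stack top 'c' => pop. Stack: a
  Read 'c': push. Stack: ac
  Read 'd': push. Stack: acd
  Read 'a': push. Stack: acda
Final stack: "acda" (length 4)

4


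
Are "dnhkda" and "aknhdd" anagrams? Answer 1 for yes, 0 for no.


Strings: "dnhkda", "aknhdd"
Sorted first:  addhkn
Sorted second: addhkn
Sorted forms match => anagrams

1


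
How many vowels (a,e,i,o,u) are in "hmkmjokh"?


Input: hmkmjokh
Checking each character:
  'h' at position 0: consonant
  'm' at position 1: consonant
  'k' at position 2: consonant
  'm' at position 3: consonant
  'j' at position 4: consonant
  'o' at position 5: vowel (running total: 1)
  'k' at position 6: consonant
  'h' at position 7: consonant
Total vowels: 1

1


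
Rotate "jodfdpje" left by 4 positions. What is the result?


Input: "jodfdpje", rotate left by 4
First 4 characters: "jodf"
Remaining characters: "dpje"
Concatenate remaining + first: "dpje" + "jodf" = "dpjejodf"

dpjejodf


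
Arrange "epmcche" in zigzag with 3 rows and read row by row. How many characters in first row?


Zigzag "epmcche" into 3 rows:
Placing characters:
  'e' => row 0
  'p' => row 1
  'm' => row 2
  'c' => row 1
  'c' => row 0
  'h' => row 1
  'e' => row 2
Rows:
  Row 0: "ec"
  Row 1: "pch"
  Row 2: "me"
First row length: 2

2


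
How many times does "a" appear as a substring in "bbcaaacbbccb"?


Searching for "a" in "bbcaaacbbccb"
Scanning each position:
  Position 0: "b" => no
  Position 1: "b" => no
  Position 2: "c" => no
  Position 3: "a" => MATCH
  Position 4: "a" => MATCH
  Position 5: "a" => MATCH
  Position 6: "c" => no
  Position 7: "b" => no
  Position 8: "b" => no
  Position 9: "c" => no
  Position 10: "c" => no
  Position 11: "b" => no
Total occurrences: 3

3


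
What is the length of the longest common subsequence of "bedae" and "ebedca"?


LCS of "bedae" and "ebedca"
DP table:
           e    b    e    d    c    a
      0    0    0    0    0    0    0
  b   0    0    1    1    1    1    1
  e   0    1    1    2    2    2    2
  d   0    1    1    2    3    3    3
  a   0    1    1    2    3    3    4
  e   0    1    1    2    3    3    4
LCS length = dp[5][6] = 4

4


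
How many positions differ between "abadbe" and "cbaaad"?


Comparing "abadbe" and "cbaaad" position by position:
  Position 0: 'a' vs 'c' => DIFFER
  Position 1: 'b' vs 'b' => same
  Position 2: 'a' vs 'a' => same
  Position 3: 'd' vs 'a' => DIFFER
  Position 4: 'b' vs 'a' => DIFFER
  Position 5: 'e' vs 'd' => DIFFER
Positions that differ: 4

4


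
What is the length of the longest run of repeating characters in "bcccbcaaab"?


Input: "bcccbcaaab"
Scanning for longest run:
  Position 1 ('c'): new char, reset run to 1
  Position 2 ('c'): continues run of 'c', length=2
  Position 3 ('c'): continues run of 'c', length=3
  Position 4 ('b'): new char, reset run to 1
  Position 5 ('c'): new char, reset run to 1
  Position 6 ('a'): new char, reset run to 1
  Position 7 ('a'): continues run of 'a', length=2
  Position 8 ('a'): continues run of 'a', length=3
  Position 9 ('b'): new char, reset run to 1
Longest run: 'c' with length 3

3


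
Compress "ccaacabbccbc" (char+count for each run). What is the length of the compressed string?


Input: ccaacabbccbc
Runs:
  'c' x 2 => "c2"
  'a' x 2 => "a2"
  'c' x 1 => "c1"
  'a' x 1 => "a1"
  'b' x 2 => "b2"
  'c' x 2 => "c2"
  'b' x 1 => "b1"
  'c' x 1 => "c1"
Compressed: "c2a2c1a1b2c2b1c1"
Compressed length: 16

16


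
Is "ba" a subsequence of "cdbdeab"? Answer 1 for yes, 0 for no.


Check if "ba" is a subsequence of "cdbdeab"
Greedy scan:
  Position 0 ('c'): no match needed
  Position 1 ('d'): no match needed
  Position 2 ('b'): matches sub[0] = 'b'
  Position 3 ('d'): no match needed
  Position 4 ('e'): no match needed
  Position 5 ('a'): matches sub[1] = 'a'
  Position 6 ('b'): no match needed
All 2 characters matched => is a subsequence

1


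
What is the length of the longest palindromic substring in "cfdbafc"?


Input: "cfdbafc"
Checking substrings for palindromes:
  No multi-char palindromic substrings found
Longest palindromic substring: "c" with length 1

1


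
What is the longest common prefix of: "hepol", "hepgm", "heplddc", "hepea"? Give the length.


Words: hepol, hepgm, heplddc, hepea
  Position 0: all 'h' => match
  Position 1: all 'e' => match
  Position 2: all 'p' => match
  Position 3: ('o', 'g', 'l', 'e') => mismatch, stop
LCP = "hep" (length 3)

3


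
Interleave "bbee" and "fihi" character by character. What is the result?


Interleaving "bbee" and "fihi":
  Position 0: 'b' from first, 'f' from second => "bf"
  Position 1: 'b' from first, 'i' from second => "bi"
  Position 2: 'e' from first, 'h' from second => "eh"
  Position 3: 'e' from first, 'i' from second => "ei"
Result: bfbiehei

bfbiehei


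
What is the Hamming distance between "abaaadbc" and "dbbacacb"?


Comparing "abaaadbc" and "dbbacacb" position by position:
  Position 0: 'a' vs 'd' => differ
  Position 1: 'b' vs 'b' => same
  Position 2: 'a' vs 'b' => differ
  Position 3: 'a' vs 'a' => same
  Position 4: 'a' vs 'c' => differ
  Position 5: 'd' vs 'a' => differ
  Position 6: 'b' vs 'c' => differ
  Position 7: 'c' vs 'b' => differ
Total differences (Hamming distance): 6

6


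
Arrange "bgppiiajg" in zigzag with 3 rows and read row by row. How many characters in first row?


Zigzag "bgppiiajg" into 3 rows:
Placing characters:
  'b' => row 0
  'g' => row 1
  'p' => row 2
  'p' => row 1
  'i' => row 0
  'i' => row 1
  'a' => row 2
  'j' => row 1
  'g' => row 0
Rows:
  Row 0: "big"
  Row 1: "gpij"
  Row 2: "pa"
First row length: 3

3


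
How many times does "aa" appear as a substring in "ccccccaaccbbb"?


Searching for "aa" in "ccccccaaccbbb"
Scanning each position:
  Position 0: "cc" => no
  Position 1: "cc" => no
  Position 2: "cc" => no
  Position 3: "cc" => no
  Position 4: "cc" => no
  Position 5: "ca" => no
  Position 6: "aa" => MATCH
  Position 7: "ac" => no
  Position 8: "cc" => no
  Position 9: "cb" => no
  Position 10: "bb" => no
  Position 11: "bb" => no
Total occurrences: 1

1


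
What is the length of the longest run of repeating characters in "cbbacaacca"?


Input: "cbbacaacca"
Scanning for longest run:
  Position 1 ('b'): new char, reset run to 1
  Position 2 ('b'): continues run of 'b', length=2
  Position 3 ('a'): new char, reset run to 1
  Position 4 ('c'): new char, reset run to 1
  Position 5 ('a'): new char, reset run to 1
  Position 6 ('a'): continues run of 'a', length=2
  Position 7 ('c'): new char, reset run to 1
  Position 8 ('c'): continues run of 'c', length=2
  Position 9 ('a'): new char, reset run to 1
Longest run: 'b' with length 2

2


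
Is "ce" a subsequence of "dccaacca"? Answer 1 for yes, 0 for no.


Check if "ce" is a subsequence of "dccaacca"
Greedy scan:
  Position 0 ('d'): no match needed
  Position 1 ('c'): matches sub[0] = 'c'
  Position 2 ('c'): no match needed
  Position 3 ('a'): no match needed
  Position 4 ('a'): no match needed
  Position 5 ('c'): no match needed
  Position 6 ('c'): no match needed
  Position 7 ('a'): no match needed
Only matched 1/2 characters => not a subsequence

0


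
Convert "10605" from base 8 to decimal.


Input: "10605" in base 8
Positional expansion:
  Digit '1' (value 1) x 8^4 = 4096
  Digit '0' (value 0) x 8^3 = 0
  Digit '6' (value 6) x 8^2 = 384
  Digit '0' (value 0) x 8^1 = 0
  Digit '5' (value 5) x 8^0 = 5
Sum = 4485

4485


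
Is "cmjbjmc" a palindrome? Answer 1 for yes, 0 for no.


Input: cmjbjmc
Reversed: cmjbjmc
  Compare pos 0 ('c') with pos 6 ('c'): match
  Compare pos 1 ('m') with pos 5 ('m'): match
  Compare pos 2 ('j') with pos 4 ('j'): match
Result: palindrome

1


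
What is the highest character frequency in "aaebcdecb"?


Input: aaebcdecb
Character counts:
  'a': 2
  'b': 2
  'c': 2
  'd': 1
  'e': 2
Maximum frequency: 2

2


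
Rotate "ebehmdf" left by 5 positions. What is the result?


Input: "ebehmdf", rotate left by 5
First 5 characters: "ebehm"
Remaining characters: "df"
Concatenate remaining + first: "df" + "ebehm" = "dfebehm"

dfebehm


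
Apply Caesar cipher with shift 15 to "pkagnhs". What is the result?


Caesar cipher: shift "pkagnhs" by 15
  'p' (pos 15) + 15 = pos 4 = 'e'
  'k' (pos 10) + 15 = pos 25 = 'z'
  'a' (pos 0) + 15 = pos 15 = 'p'
  'g' (pos 6) + 15 = pos 21 = 'v'
  'n' (pos 13) + 15 = pos 2 = 'c'
  'h' (pos 7) + 15 = pos 22 = 'w'
  's' (pos 18) + 15 = pos 7 = 'h'
Result: ezpvcwh

ezpvcwh


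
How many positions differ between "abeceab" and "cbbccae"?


Comparing "abeceab" and "cbbccae" position by position:
  Position 0: 'a' vs 'c' => DIFFER
  Position 1: 'b' vs 'b' => same
  Position 2: 'e' vs 'b' => DIFFER
  Position 3: 'c' vs 'c' => same
  Position 4: 'e' vs 'c' => DIFFER
  Position 5: 'a' vs 'a' => same
  Position 6: 'b' vs 'e' => DIFFER
Positions that differ: 4

4


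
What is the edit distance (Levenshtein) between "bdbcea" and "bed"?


Computing edit distance: "bdbcea" -> "bed"
DP table:
           b    e    d
      0    1    2    3
  b   1    0    1    2
  d   2    1    1    1
  b   3    2    2    2
  c   4    3    3    3
  e   5    4    3    4
  a   6    5    4    4
Edit distance = dp[6][3] = 4

4


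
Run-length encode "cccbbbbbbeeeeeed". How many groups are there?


Input: cccbbbbbbeeeeeed
Scanning for consecutive runs:
  Group 1: 'c' x 3 (positions 0-2)
  Group 2: 'b' x 6 (positions 3-8)
  Group 3: 'e' x 6 (positions 9-14)
  Group 4: 'd' x 1 (positions 15-15)
Total groups: 4

4


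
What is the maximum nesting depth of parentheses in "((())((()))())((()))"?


Input: "((())((()))())((()))"
Tracking depth:
  Position 0 '(': depth becomes 1
  Position 1 '(': depth becomes 2
  Position 2 '(': depth becomes 3
  Position 3 ')': depth becomes 2
  Position 4 ')': depth becomes 1
  Position 5 '(': depth becomes 2
  Position 6 '(': depth becomes 3
  Position 7 '(': depth becomes 4
  Position 8 ')': depth becomes 3
  Position 9 ')': depth becomes 2
  Position 10 ')': depth becomes 1
  Position 11 '(': depth becomes 2
  Position 12 ')': depth becomes 1
  Position 13 ')': depth becomes 0
  Position 14 '(': depth becomes 1
  Position 15 '(': depth becomes 2
  Position 16 '(': depth becomes 3
  Position 17 ')': depth becomes 2
  Position 18 ')': depth becomes 1
  Position 19 ')': depth becomes 0
Maximum depth reached: 4

4


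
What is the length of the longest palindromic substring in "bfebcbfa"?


Input: "bfebcbfa"
Checking substrings for palindromes:
  [3:6] "bcb" (len 3) => palindrome
Longest palindromic substring: "bcb" with length 3

3


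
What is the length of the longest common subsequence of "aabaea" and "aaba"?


LCS of "aabaea" and "aaba"
DP table:
           a    a    b    a
      0    0    0    0    0
  a   0    1    1    1    1
  a   0    1    2    2    2
  b   0    1    2    3    3
  a   0    1    2    3    4
  e   0    1    2    3    4
  a   0    1    2    3    4
LCS length = dp[6][4] = 4

4


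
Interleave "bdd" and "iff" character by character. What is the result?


Interleaving "bdd" and "iff":
  Position 0: 'b' from first, 'i' from second => "bi"
  Position 1: 'd' from first, 'f' from second => "df"
  Position 2: 'd' from first, 'f' from second => "df"
Result: bidfdf

bidfdf
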